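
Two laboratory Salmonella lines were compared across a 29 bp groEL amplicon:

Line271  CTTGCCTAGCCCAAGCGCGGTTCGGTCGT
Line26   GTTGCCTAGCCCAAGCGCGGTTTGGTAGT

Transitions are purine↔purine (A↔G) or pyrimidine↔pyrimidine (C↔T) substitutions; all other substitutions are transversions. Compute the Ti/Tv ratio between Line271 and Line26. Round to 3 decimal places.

0.500

Mismatches occur at site 1 (C↔G, transversion), site 23 (C↔T, transition), site 27 (C↔A, transversion).
Of the 3 differences, 1 transition and 2 transversions, so Ti/Tv = 1/2 = 0.500.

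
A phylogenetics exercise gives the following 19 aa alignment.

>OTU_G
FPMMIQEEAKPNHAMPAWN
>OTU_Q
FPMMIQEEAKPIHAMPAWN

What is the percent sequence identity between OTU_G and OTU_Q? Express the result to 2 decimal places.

94.74%

The sequences differ at position 12 (N/I).
18 of the 19 sites match, so the percent identity is 18/19 × 100 = 94.74%.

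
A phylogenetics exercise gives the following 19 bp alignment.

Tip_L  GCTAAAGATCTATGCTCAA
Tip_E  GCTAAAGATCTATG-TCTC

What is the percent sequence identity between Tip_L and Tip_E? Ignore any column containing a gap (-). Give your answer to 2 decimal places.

Excluding the 1 gap column leaves 18 comparable sites.
Differing sites — 18:A/T; 19:A/C.
16 of the 18 comparable sites match, so the percent identity is 16/18 × 100 = 88.89%.

88.89%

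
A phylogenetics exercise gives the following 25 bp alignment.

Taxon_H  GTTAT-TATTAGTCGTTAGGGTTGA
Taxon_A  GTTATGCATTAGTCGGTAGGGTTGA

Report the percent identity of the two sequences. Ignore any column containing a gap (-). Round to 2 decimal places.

Excluding the 1 gap column leaves 24 comparable sites.
Mismatches occur at site 7 (T→C), site 16 (T→G).
22 of the 24 comparable sites match, so the percent identity is 22/24 × 100 = 91.67%.

91.67%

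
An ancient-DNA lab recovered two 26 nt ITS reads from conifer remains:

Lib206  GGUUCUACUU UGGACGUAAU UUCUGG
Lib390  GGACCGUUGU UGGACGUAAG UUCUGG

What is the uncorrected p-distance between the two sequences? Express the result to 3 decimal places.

Differing sites — 3:U/A; 4:U/C; 6:U/G; 7:A/U; 8:C/U; 9:U/G; 20:U/G.
There are 7 differences over 26 sites, so p = 7/26 = 0.269.

0.269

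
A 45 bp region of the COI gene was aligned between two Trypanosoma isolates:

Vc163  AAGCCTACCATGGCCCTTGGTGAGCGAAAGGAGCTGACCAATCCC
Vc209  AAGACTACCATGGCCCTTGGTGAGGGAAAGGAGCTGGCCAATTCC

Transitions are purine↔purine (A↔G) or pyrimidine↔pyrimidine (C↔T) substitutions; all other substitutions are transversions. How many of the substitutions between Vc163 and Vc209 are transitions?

2

Mismatches occur at site 4 (C→A, transversion), site 25 (C→G, transversion), site 37 (A→G, transition), site 43 (C→T, transition).
Of the 4 differences, 2 transitions and 2 transversions, so the answer is 2.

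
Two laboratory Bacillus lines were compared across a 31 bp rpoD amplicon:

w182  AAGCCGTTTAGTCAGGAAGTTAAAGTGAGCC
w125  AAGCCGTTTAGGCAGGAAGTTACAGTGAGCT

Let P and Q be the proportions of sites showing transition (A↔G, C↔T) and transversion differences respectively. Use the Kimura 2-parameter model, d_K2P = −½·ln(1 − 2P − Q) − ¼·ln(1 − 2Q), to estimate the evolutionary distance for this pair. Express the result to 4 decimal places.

Differing sites — 12:T/G (Tv); 23:A/C (Tv); 31:C/T (Ti).
Of the 3 differences, 1 transition and 2 transversions over 31 sites: P = 1/31 = 0.032258, Q = 2/31 = 0.064516.
d = −0.5·ln(0.870968) − 0.25·ln(0.870968) = −0.5·(-0.138150) − 0.25·(-0.138150) = 0.1036.

0.1036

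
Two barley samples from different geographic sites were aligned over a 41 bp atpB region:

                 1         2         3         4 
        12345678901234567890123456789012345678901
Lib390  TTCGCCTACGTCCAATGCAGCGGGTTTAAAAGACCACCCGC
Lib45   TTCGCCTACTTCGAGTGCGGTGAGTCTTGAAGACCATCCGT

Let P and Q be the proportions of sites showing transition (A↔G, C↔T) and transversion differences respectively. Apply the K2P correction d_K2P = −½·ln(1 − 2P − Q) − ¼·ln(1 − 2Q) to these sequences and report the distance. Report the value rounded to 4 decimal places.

0.3508

Differing sites — 10:G/T (Tv); 13:C/G (Tv); 15:A/G (Ti); 19:A/G (Ti); 21:C/T (Ti); 23:G/A (Ti); 26:T/C (Ti); 28:A/T (Tv); 29:A/G (Ti); 37:C/T (Ti); 41:C/T (Ti).
Of the 11 differences, 8 transitions and 3 transversions over 41 sites: P = 8/41 = 0.195122, Q = 3/41 = 0.073171.
d = −0.5·ln(0.536585) − 0.25·ln(0.853658) = −0.5·(-0.622530) − 0.25·(-0.158225) = 0.3508.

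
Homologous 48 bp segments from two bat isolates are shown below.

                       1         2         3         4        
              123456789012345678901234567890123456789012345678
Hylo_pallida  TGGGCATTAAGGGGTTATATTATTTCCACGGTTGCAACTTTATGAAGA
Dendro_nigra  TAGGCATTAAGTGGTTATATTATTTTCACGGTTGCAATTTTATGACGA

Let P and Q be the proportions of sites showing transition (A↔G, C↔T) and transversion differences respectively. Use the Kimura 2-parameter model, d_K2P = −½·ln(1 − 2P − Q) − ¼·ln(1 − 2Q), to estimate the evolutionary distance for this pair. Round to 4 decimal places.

0.1129

The sequences differ at positions 2 (G/A, transition), 12 (G/T, transversion), 26 (C/T, transition), 38 (C/T, transition), 46 (A/C, transversion).
Of the 5 differences, 3 transitions and 2 transversions over 48 sites: P = 3/48 = 0.062500, Q = 2/48 = 0.041667.
d = −0.5·ln(0.833333) − 0.25·ln(0.916666) = −0.5·(-0.182322) − 0.25·(-0.087012) = 0.1129.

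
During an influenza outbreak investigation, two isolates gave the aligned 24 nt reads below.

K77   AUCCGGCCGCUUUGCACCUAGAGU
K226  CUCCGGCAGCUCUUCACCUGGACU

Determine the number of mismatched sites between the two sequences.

6

Mismatches occur at site 1 (A↔C), site 8 (C↔A), site 12 (U↔C), site 14 (G↔U), site 20 (A↔G), site 23 (G↔C).
That gives 6 mismatches out of 24 aligned sites, so the Hamming distance is 6.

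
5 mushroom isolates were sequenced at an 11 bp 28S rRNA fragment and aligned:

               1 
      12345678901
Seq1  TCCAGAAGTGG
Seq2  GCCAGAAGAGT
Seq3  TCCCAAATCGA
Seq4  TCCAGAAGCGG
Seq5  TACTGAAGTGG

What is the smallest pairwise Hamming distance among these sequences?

Pairwise Hamming distances:
  Seq1 vs Seq2: 3
  Seq1 vs Seq3: 5
  Seq1 vs Seq4: 1
  Seq1 vs Seq5: 2
  Seq2 vs Seq3: 6
  Seq2 vs Seq4: 3
  Seq2 vs Seq5: 5
  Seq3 vs Seq4: 4
  Seq3 vs Seq5: 6
  Seq4 vs Seq5: 3
The smallest is 1, between Seq1 and Seq4.

1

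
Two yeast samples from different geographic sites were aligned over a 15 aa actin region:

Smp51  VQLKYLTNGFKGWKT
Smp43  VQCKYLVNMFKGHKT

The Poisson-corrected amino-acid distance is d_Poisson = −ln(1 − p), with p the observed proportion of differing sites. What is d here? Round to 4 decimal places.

0.3102

Mismatches occur at site 3 (L/C), site 7 (T/V), site 9 (G/M), site 13 (W/H).
p = 4/15 = 0.266667.
d = −ln(1 − 0.266667) = −ln(0.733333) = 0.3102.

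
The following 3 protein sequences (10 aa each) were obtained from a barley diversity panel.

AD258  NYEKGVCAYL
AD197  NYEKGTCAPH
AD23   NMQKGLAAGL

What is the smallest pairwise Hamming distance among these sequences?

Pairwise Hamming distances:
  AD258 vs AD197: 3
  AD258 vs AD23: 5
  AD197 vs AD23: 6
The smallest is 3, between AD258 and AD197.

3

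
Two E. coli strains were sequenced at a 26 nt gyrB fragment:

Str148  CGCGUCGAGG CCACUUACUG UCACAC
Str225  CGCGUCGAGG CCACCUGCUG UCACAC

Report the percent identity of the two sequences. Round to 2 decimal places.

Differing sites — 15:U/C; 17:A/G.
24 of the 26 sites match, so the percent identity is 24/26 × 100 = 92.31%.

92.31%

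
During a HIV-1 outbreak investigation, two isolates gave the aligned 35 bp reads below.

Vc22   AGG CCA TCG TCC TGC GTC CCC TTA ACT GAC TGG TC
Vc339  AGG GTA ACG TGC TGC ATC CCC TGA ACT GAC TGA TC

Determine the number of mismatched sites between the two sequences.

7

Mismatches occur at site 4 (C→G), site 5 (C→T), site 7 (T→A), site 11 (C→G), site 16 (G→A), site 23 (T→G), site 33 (G→A).
That gives 7 mismatches out of 35 aligned sites, so the Hamming distance is 7.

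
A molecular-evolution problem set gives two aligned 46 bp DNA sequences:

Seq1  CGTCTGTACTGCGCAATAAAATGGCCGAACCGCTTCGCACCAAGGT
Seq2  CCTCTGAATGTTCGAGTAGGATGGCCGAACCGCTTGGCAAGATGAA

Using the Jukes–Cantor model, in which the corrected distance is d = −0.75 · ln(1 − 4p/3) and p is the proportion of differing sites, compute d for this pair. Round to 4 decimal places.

Differing sites — 2:G/C; 7:T/A; 9:C/T; 10:T/G; 11:G/T; 12:C/T; 13:G/C; 14:C/G; 16:A/G; 19:A/G; 20:A/G; 36:C/G; 40:C/A; 41:C/G; 43:A/T; 45:G/A; 46:T/A.
p = 17/46 = 0.369565.
d = −0.75 · ln(1 − (4/3)·0.369565) = −0.75 · ln(0.507247) = −0.75 · (-0.678757) = 0.5091.

0.5091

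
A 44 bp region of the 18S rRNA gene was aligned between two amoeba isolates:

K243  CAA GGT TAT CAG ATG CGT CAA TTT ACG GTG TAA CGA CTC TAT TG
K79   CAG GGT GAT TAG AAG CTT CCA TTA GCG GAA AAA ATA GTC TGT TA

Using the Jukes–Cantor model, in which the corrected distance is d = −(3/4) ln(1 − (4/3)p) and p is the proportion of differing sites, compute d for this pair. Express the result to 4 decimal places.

0.4975

Mismatches occur at site 3 (A/G), site 7 (T/G), site 10 (C/T), site 14 (T/A), site 17 (G/T), site 20 (A/C), site 24 (T/A), site 25 (A/G), site 29 (T/A), site 30 (G/A), site 31 (T/A), site 34 (C/A), site 35 (G/T), site 37 (C/G), site 41 (A/G), site 44 (G/A).
p = 16/44 = 0.363636.
d = −0.75 · ln(1 − (4/3)·0.363636) = −0.75 · ln(0.515152) = −0.75 · (-0.663293) = 0.4975.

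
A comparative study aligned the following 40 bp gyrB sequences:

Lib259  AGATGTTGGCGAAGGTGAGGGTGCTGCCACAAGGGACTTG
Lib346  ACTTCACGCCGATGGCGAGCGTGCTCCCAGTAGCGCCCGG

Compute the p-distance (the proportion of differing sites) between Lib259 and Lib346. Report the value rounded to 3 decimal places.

0.400

The sequences differ at positions 2 (G/C), 3 (A/T), 5 (G/C), 6 (T/A), 7 (T/C), 9 (G/C), 13 (A/T), 16 (T/C), 20 (G/C), 26 (G/C), 30 (C/G), 31 (A/T), 34 (G/C), 36 (A/C), 38 (T/C), 39 (T/G).
There are 16 differences over 40 sites, so p = 16/40 = 0.400.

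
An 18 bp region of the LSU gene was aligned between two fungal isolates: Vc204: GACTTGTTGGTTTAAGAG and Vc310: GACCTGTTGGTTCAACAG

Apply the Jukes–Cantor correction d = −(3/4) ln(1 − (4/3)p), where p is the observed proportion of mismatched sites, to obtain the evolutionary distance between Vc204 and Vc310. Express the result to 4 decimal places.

The sequences differ at positions 4 (T/C), 13 (T/C), 16 (G/C).
p = 3/18 = 0.166667.
d = −0.75 · ln(1 − (4/3)·0.166667) = −0.75 · ln(0.777777) = −0.75 · (-0.251315) = 0.1885.

0.1885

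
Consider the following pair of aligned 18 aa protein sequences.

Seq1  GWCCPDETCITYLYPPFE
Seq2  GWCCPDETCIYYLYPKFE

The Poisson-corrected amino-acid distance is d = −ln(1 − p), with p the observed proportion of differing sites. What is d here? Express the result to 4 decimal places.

The sequences differ at positions 11 (T/Y), 16 (P/K).
p = 2/18 = 0.111111.
d = −ln(1 − 0.111111) = −ln(0.888889) = 0.1178.

0.1178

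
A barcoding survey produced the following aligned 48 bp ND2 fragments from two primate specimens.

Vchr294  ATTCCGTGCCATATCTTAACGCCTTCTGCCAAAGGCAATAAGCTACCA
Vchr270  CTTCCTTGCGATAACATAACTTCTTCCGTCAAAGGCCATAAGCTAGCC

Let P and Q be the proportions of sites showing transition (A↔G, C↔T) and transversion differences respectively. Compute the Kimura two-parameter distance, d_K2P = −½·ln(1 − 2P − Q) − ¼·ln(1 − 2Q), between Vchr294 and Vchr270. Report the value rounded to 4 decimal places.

Mismatches occur at site 1 (A→C, transversion), site 6 (G→T, transversion), site 10 (C→G, transversion), site 14 (T→A, transversion), site 16 (T→A, transversion), site 21 (G→T, transversion), site 22 (C→T, transition), site 27 (T→C, transition), site 29 (C→T, transition), site 37 (A→C, transversion), site 46 (C→G, transversion), site 48 (A→C, transversion).
Of the 12 differences, 3 transitions and 9 transversions over 48 sites: P = 3/48 = 0.062500, Q = 9/48 = 0.187500.
d = −0.5·ln(0.687500) − 0.25·ln(0.625000) = −0.5·(-0.374693) − 0.25·(-0.470004) = 0.3048.

0.3048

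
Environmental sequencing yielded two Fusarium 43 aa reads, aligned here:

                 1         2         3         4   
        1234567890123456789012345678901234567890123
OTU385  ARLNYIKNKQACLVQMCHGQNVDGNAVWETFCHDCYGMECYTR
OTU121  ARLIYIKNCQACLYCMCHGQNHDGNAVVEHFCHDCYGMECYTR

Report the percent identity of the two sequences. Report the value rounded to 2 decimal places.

The sequences differ at positions 4 (N/I), 9 (K/C), 14 (V/Y), 15 (Q/C), 22 (V/H), 28 (W/V), 30 (T/H).
36 of the 43 sites match, so the percent identity is 36/43 × 100 = 83.72%.

83.72%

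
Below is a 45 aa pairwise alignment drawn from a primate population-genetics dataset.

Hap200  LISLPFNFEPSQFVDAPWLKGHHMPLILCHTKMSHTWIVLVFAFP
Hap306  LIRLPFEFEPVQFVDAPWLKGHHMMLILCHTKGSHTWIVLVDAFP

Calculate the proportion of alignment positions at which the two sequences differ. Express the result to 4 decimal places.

0.1333

Differing sites — 3:S/R; 7:N/E; 11:S/V; 25:P/M; 33:M/G; 42:F/D.
There are 6 differences over 45 sites, so p = 6/45 = 0.1333.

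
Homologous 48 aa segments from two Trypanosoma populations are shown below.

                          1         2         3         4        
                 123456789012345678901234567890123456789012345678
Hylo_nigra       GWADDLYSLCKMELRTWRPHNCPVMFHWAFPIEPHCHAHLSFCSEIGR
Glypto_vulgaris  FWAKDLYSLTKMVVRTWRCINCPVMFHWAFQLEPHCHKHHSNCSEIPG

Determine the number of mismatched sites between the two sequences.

14

The sequences differ at positions 1 (G/F), 4 (D/K), 10 (C/T), 13 (E/V), 14 (L/V), 19 (P/C), 20 (H/I), 31 (P/Q), 32 (I/L), 38 (A/K), 40 (L/H), 42 (F/N), 47 (G/P), 48 (R/G).
That gives 14 mismatches out of 48 aligned sites, so the Hamming distance is 14.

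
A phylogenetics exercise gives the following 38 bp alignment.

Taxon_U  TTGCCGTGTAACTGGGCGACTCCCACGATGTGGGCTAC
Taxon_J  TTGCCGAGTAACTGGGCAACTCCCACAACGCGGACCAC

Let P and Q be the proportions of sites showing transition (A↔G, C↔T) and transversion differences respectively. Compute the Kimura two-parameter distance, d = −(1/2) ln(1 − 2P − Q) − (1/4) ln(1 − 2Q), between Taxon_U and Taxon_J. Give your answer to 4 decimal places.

Mismatches occur at site 7 (T/A, transversion), site 18 (G/A, transition), site 27 (G/A, transition), site 29 (T/C, transition), site 31 (T/C, transition), site 34 (G/A, transition), site 36 (T/C, transition).
Of the 7 differences, 6 transitions and 1 transversion over 38 sites: P = 6/38 = 0.157895, Q = 1/38 = 0.026316.
d = −0.5·ln(0.657894) − 0.25·ln(0.947368) = −0.5·(-0.418711) − 0.25·(-0.054068) = 0.2229.

0.2229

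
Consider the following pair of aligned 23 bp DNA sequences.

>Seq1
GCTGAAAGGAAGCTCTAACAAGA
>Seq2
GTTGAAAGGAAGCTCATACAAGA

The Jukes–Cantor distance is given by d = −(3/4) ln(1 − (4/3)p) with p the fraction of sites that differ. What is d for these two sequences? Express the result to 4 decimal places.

Mismatches occur at site 2 (C↔T), site 16 (T↔A), site 17 (A↔T).
p = 3/23 = 0.130435.
d = −0.75 · ln(1 − (4/3)·0.130435) = −0.75 · ln(0.826087) = −0.75 · (-0.191055) = 0.1433.

0.1433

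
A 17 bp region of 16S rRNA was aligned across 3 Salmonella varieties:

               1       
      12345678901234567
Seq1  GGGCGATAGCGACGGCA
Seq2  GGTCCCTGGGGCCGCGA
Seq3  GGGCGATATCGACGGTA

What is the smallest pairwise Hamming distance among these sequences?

Pairwise Hamming distances:
  Seq1 vs Seq2: 8
  Seq1 vs Seq3: 2
  Seq2 vs Seq3: 9
The smallest is 2, between Seq1 and Seq3.

2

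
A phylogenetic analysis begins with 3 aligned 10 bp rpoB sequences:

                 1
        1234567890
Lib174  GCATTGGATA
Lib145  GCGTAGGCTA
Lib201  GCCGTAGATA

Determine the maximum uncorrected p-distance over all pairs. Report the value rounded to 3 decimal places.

0.500

Pairwise Hamming distances:
  Lib174 vs Lib145: 3
  Lib174 vs Lib201: 3
  Lib145 vs Lib201: 5
The largest is 5 mismatches, between Lib145 and Lib201; p = 5/10 = 0.500.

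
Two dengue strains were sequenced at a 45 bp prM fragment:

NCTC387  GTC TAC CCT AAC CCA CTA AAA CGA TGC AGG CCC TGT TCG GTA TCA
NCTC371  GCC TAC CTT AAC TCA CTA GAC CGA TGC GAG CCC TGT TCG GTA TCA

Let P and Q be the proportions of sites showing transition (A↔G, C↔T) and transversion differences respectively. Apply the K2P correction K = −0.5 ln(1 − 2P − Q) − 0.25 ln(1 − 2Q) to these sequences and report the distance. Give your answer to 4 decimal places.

The sequences differ at positions 2 (T/C, transition), 8 (C/T, transition), 13 (C/T, transition), 19 (A/G, transition), 21 (A/C, transversion), 28 (A/G, transition), 29 (G/A, transition).
Of the 7 differences, 6 transitions and 1 transversion over 45 sites: P = 6/45 = 0.133333, Q = 1/45 = 0.022222.
d = −0.5·ln(0.711112) − 0.25·ln(0.955556) = −0.5·(-0.340925) − 0.25·(-0.045462) = 0.1818.

0.1818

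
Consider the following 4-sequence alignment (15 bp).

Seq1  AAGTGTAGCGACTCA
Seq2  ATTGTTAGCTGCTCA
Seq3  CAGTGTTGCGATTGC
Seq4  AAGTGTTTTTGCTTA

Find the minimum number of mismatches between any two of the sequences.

5

Pairwise Hamming distances:
  Seq1 vs Seq2: 6
  Seq1 vs Seq3: 5
  Seq1 vs Seq4: 6
  Seq2 vs Seq3: 11
  Seq2 vs Seq4: 8
  Seq3 vs Seq4: 8
The smallest is 5, between Seq1 and Seq3.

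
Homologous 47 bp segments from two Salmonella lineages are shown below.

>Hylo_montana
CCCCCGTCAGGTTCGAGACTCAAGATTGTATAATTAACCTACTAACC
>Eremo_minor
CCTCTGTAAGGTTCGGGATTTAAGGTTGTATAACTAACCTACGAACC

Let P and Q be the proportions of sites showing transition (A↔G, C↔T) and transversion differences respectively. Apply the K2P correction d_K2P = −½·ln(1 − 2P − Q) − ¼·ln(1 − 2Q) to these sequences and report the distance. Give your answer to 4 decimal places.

The sequences differ at positions 3 (C/T, transition), 5 (C/T, transition), 8 (C/A, transversion), 16 (A/G, transition), 19 (C/T, transition), 21 (C/T, transition), 25 (A/G, transition), 34 (T/C, transition), 43 (T/G, transversion).
Of the 9 differences, 7 transitions and 2 transversions over 47 sites: P = 7/47 = 0.148936, Q = 2/47 = 0.042553.
d = −0.5·ln(0.659575) − 0.25·ln(0.914894) = −0.5·(-0.416160) − 0.25·(-0.088947) = 0.2303.

0.2303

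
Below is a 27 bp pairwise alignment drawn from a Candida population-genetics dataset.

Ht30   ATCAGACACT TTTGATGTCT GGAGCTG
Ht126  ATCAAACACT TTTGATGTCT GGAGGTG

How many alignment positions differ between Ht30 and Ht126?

2

Mismatches occur at site 5 (G↔A), site 25 (C↔G).
That gives 2 mismatches out of 27 aligned sites, so the Hamming distance is 2.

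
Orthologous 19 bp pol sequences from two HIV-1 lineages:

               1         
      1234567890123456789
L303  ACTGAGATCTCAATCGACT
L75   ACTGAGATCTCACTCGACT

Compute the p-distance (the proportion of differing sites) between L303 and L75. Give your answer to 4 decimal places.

Differing sites — 13:A/C.
There are 1 differences over 19 sites, so p = 1/19 = 0.0526.

0.0526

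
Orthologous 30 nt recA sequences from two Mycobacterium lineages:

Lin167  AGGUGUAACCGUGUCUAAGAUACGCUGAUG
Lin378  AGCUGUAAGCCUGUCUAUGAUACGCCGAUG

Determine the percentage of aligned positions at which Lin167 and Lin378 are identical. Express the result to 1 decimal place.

83.3%

Differing sites — 3:G/C; 9:C/G; 11:G/C; 18:A/U; 26:U/C.
25 of the 30 sites match, so the percent identity is 25/30 × 100 = 83.3%.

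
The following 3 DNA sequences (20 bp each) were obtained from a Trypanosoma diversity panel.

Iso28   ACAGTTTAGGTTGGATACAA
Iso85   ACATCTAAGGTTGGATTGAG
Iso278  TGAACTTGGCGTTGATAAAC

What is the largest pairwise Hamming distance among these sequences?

11

Pairwise Hamming distances:
  Iso28 vs Iso85: 6
  Iso28 vs Iso278: 10
  Iso85 vs Iso278: 11
The largest is 11, between Iso85 and Iso278.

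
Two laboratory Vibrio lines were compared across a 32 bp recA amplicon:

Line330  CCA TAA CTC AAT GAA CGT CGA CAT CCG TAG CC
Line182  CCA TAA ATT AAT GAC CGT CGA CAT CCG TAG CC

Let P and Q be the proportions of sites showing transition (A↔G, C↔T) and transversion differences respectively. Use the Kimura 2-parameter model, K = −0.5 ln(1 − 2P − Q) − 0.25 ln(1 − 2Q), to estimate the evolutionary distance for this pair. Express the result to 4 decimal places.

0.1001

The sequences differ at positions 7 (C/A, transversion), 9 (C/T, transition), 15 (A/C, transversion).
Of the 3 differences, 1 transition and 2 transversions over 32 sites: P = 1/32 = 0.031250, Q = 2/32 = 0.062500.
d = −0.5·ln(0.875000) − 0.25·ln(0.875000) = −0.5·(-0.133531) − 0.25·(-0.133531) = 0.1001.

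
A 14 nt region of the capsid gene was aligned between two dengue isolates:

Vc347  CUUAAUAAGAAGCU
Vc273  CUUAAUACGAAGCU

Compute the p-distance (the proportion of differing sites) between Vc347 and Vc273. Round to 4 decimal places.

Differing sites — 8:A/C.
There are 1 differences over 14 sites, so p = 1/14 = 0.0714.

0.0714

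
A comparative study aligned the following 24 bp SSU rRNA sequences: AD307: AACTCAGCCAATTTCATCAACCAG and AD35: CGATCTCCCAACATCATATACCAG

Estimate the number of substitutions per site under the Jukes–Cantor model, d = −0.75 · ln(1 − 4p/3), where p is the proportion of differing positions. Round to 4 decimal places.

Mismatches occur at site 1 (A→C), site 2 (A→G), site 3 (C→A), site 6 (A→T), site 7 (G→C), site 12 (T→C), site 13 (T→A), site 18 (C→A), site 19 (A→T).
p = 9/24 = 0.375000.
d = −0.75 · ln(1 − (4/3)·0.375000) = −0.75 · ln(0.500000) = −0.75 · (-0.693147) = 0.5199.

0.5199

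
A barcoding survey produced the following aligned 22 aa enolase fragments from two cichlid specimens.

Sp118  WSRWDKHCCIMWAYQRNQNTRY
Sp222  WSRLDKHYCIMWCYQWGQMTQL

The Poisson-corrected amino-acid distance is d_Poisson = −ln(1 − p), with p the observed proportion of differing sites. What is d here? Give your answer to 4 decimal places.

The sequences differ at positions 4 (W/L), 8 (C/Y), 13 (A/C), 16 (R/W), 17 (N/G), 19 (N/M), 21 (R/Q), 22 (Y/L).
p = 8/22 = 0.363636.
d = −ln(1 − 0.363636) = −ln(0.636364) = 0.4520.

0.4520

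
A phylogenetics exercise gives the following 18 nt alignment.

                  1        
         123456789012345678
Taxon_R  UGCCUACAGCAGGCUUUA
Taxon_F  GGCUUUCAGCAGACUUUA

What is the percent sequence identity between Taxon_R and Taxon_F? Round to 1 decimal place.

77.8%

Differing sites — 1:U/G; 4:C/U; 6:A/U; 13:G/A.
14 of the 18 sites match, so the percent identity is 14/18 × 100 = 77.8%.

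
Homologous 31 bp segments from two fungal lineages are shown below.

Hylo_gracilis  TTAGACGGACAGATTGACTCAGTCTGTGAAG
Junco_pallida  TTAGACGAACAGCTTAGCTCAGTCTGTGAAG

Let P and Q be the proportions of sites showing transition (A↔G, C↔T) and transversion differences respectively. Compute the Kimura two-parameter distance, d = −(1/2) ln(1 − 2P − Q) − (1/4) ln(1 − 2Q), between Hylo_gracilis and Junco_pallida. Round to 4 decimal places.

Differing sites — 8:G/A (Ti); 13:A/C (Tv); 16:G/A (Ti); 17:A/G (Ti).
Of the 4 differences, 3 transitions and 1 transversion over 31 sites: P = 3/31 = 0.096774, Q = 1/31 = 0.032258.
d = −0.5·ln(0.774194) − 0.25·ln(0.935484) = −0.5·(-0.255933) − 0.25·(-0.066691) = 0.1446.

0.1446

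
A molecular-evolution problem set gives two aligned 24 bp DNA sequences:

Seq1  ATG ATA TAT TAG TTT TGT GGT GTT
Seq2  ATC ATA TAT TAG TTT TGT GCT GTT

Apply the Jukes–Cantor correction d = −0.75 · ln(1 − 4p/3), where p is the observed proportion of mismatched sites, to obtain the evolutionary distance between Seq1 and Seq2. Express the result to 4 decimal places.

0.0883

The sequences differ at positions 3 (G/C), 20 (G/C).
p = 2/24 = 0.083333.
d = −0.75 · ln(1 − (4/3)·0.083333) = −0.75 · ln(0.888889) = −0.75 · (-0.117783) = 0.0883.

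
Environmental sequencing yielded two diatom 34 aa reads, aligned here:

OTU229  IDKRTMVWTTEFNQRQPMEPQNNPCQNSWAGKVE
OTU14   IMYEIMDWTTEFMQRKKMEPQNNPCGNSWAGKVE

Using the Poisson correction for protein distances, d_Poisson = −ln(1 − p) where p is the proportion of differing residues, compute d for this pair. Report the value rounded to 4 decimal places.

0.3075

Differing sites — 2:D/M; 3:K/Y; 4:R/E; 5:T/I; 7:V/D; 13:N/M; 16:Q/K; 17:P/K; 26:Q/G.
p = 9/34 = 0.264706.
d = −ln(1 − 0.264706) = −ln(0.735294) = 0.3075.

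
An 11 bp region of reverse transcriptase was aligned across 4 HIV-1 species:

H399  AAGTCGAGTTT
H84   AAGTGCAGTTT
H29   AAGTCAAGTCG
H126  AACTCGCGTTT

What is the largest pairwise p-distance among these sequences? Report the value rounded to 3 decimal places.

Pairwise Hamming distances:
  H399 vs H84: 2
  H399 vs H29: 3
  H399 vs H126: 2
  H84 vs H29: 4
  H84 vs H126: 4
  H29 vs H126: 5
The largest is 5 mismatches, between H29 and H126; p = 5/11 = 0.455.

0.455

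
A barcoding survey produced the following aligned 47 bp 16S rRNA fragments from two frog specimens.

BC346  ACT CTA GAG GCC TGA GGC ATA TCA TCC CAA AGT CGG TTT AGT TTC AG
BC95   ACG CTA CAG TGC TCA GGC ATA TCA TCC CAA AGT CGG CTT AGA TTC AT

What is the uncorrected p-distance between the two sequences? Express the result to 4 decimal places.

0.1702

Mismatches occur at site 3 (T/G), site 7 (G/C), site 10 (G/T), site 11 (C/G), site 14 (G/C), site 37 (T/C), site 42 (T/A), site 47 (G/T).
There are 8 differences over 47 sites, so p = 8/47 = 0.1702.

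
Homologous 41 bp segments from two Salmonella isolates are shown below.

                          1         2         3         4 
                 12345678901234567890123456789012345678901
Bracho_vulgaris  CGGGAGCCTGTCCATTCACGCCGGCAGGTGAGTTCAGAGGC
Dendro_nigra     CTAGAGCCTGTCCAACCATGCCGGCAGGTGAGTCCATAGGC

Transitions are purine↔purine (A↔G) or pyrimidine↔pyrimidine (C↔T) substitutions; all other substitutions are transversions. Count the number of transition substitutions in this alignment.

4

The sequences differ at positions 2 (G/T, transversion), 3 (G/A, transition), 15 (T/A, transversion), 16 (T/C, transition), 19 (C/T, transition), 34 (T/C, transition), 37 (G/T, transversion).
Of the 7 differences, 4 transitions and 3 transversions, so the answer is 4.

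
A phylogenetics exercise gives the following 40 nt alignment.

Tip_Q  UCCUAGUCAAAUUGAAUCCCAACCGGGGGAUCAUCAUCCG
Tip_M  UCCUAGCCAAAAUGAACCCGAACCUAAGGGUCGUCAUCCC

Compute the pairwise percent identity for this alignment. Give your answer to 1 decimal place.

Mismatches occur at site 7 (U/C), site 12 (U/A), site 17 (U/C), site 20 (C/G), site 25 (G/U), site 26 (G/A), site 27 (G/A), site 30 (A/G), site 33 (A/G), site 40 (G/C).
30 of the 40 sites match, so the percent identity is 30/40 × 100 = 75.0%.

75.0%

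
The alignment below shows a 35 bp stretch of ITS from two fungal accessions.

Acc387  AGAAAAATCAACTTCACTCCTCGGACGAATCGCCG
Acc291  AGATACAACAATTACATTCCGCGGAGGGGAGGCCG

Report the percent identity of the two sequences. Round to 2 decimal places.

Differing sites — 4:A/T; 6:A/C; 8:T/A; 12:C/T; 14:T/A; 17:C/T; 21:T/G; 26:C/G; 28:A/G; 29:A/G; 30:T/A; 31:C/G.
23 of the 35 sites match, so the percent identity is 23/35 × 100 = 65.71%.

65.71%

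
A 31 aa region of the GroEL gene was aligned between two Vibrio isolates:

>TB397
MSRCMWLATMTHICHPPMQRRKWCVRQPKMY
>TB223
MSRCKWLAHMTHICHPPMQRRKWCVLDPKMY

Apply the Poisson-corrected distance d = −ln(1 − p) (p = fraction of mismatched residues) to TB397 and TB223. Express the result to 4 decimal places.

0.1382

Differing sites — 5:M/K; 9:T/H; 26:R/L; 27:Q/D.
p = 4/31 = 0.129032.
d = −ln(1 − 0.129032) = −ln(0.870968) = 0.1382.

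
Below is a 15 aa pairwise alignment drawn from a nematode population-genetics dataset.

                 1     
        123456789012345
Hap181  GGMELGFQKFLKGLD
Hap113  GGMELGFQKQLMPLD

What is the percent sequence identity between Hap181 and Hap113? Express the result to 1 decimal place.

80.0%

The sequences differ at positions 10 (F/Q), 12 (K/M), 13 (G/P).
12 of the 15 sites match, so the percent identity is 12/15 × 100 = 80.0%.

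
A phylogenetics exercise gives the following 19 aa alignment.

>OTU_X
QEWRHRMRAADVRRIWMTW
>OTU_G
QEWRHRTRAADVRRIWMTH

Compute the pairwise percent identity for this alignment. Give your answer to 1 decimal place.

89.5%

The sequences differ at positions 7 (M/T), 19 (W/H).
17 of the 19 sites match, so the percent identity is 17/19 × 100 = 89.5%.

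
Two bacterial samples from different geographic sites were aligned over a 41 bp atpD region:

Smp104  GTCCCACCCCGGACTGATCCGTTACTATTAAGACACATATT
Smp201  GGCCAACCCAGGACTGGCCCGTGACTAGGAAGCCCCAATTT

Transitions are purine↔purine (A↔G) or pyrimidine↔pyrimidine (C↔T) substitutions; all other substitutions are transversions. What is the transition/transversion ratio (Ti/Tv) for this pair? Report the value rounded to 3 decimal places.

Differing sites — 2:T/G (Tv); 5:C/A (Tv); 10:C/A (Tv); 17:A/G (Ti); 18:T/C (Ti); 23:T/G (Tv); 28:T/G (Tv); 29:T/G (Tv); 33:A/C (Tv); 35:A/C (Tv); 38:T/A (Tv); 39:A/T (Tv).
Of the 12 differences, 2 transitions and 10 transversions, so Ti/Tv = 2/10 = 0.200.

0.200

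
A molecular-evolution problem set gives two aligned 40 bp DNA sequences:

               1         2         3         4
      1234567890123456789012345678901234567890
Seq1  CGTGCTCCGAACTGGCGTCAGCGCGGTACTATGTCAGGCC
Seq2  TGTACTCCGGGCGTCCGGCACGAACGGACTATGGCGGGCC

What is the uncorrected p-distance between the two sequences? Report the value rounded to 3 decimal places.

0.400

The sequences differ at positions 1 (C/T), 4 (G/A), 10 (A/G), 11 (A/G), 13 (T/G), 14 (G/T), 15 (G/C), 18 (T/G), 21 (G/C), 22 (C/G), 23 (G/A), 24 (C/A), 25 (G/C), 27 (T/G), 34 (T/G), 36 (A/G).
There are 16 differences over 40 sites, so p = 16/40 = 0.400.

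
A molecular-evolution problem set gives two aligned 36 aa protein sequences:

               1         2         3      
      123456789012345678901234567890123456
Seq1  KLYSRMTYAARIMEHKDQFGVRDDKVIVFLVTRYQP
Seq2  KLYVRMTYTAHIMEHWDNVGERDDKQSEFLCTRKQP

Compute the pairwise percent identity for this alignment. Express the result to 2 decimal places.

Differing sites — 4:S/V; 9:A/T; 11:R/H; 16:K/W; 18:Q/N; 19:F/V; 21:V/E; 26:V/Q; 27:I/S; 28:V/E; 31:V/C; 34:Y/K.
24 of the 36 sites match, so the percent identity is 24/36 × 100 = 66.67%.

66.67%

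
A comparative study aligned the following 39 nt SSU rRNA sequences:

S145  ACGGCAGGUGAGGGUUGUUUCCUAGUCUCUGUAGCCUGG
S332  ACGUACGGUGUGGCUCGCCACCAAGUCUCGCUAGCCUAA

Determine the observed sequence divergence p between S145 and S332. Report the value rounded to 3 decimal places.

The sequences differ at positions 4 (G/U), 5 (C/A), 6 (A/C), 11 (A/U), 14 (G/C), 16 (U/C), 18 (U/C), 19 (U/C), 20 (U/A), 23 (U/A), 30 (U/G), 31 (G/C), 38 (G/A), 39 (G/A).
There are 14 differences over 39 sites, so p = 14/39 = 0.359.

0.359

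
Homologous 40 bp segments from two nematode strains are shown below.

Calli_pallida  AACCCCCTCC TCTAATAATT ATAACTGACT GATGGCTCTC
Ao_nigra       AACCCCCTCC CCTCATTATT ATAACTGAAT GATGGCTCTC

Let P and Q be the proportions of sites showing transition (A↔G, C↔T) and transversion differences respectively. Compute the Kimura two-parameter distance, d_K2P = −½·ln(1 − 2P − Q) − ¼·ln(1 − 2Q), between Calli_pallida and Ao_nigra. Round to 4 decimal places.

The sequences differ at positions 11 (T/C, transition), 14 (A/C, transversion), 17 (A/T, transversion), 29 (C/A, transversion).
Of the 4 differences, 1 transition and 3 transversions over 40 sites: P = 1/40 = 0.025000, Q = 3/40 = 0.075000.
d = −0.5·ln(0.875000) − 0.25·ln(0.850000) = −0.5·(-0.133531) − 0.25·(-0.162519) = 0.1074.

0.1074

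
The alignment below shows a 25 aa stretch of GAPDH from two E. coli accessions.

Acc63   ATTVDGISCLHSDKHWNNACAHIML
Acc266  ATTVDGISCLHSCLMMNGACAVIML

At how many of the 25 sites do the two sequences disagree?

Mismatches occur at site 13 (D↔C), site 14 (K↔L), site 15 (H↔M), site 16 (W↔M), site 18 (N↔G), site 22 (H↔V).
That gives 6 mismatches out of 25 aligned sites, so the Hamming distance is 6.

6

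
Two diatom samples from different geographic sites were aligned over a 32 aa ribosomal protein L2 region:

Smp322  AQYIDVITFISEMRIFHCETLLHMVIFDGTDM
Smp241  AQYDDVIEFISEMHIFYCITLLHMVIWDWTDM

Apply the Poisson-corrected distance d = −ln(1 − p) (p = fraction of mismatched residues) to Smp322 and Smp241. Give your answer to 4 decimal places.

0.2469

Differing sites — 4:I/D; 8:T/E; 14:R/H; 17:H/Y; 19:E/I; 27:F/W; 29:G/W.
p = 7/32 = 0.218750.
d = −ln(1 − 0.218750) = −ln(0.781250) = 0.2469.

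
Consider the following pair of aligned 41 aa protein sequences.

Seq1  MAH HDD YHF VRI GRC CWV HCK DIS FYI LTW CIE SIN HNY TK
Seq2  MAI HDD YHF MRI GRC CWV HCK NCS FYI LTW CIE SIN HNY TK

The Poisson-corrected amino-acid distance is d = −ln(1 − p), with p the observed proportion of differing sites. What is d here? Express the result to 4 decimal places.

0.1027

The sequences differ at positions 3 (H/I), 10 (V/M), 22 (D/N), 23 (I/C).
p = 4/41 = 0.097561.
d = −ln(1 − 0.097561) = −ln(0.902439) = 0.1027.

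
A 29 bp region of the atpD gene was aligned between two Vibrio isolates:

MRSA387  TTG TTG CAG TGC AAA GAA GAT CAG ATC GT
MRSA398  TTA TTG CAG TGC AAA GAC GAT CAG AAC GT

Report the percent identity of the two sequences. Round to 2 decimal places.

The sequences differ at positions 3 (G/A), 18 (A/C), 26 (T/A).
26 of the 29 sites match, so the percent identity is 26/29 × 100 = 89.66%.

89.66%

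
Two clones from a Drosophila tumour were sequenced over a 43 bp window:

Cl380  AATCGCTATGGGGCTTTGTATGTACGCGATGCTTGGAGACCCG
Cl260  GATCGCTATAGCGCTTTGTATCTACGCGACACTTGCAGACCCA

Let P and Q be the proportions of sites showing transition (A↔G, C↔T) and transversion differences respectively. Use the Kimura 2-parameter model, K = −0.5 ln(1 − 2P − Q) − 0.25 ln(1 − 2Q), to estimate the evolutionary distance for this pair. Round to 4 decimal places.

0.2176

The sequences differ at positions 1 (A/G, transition), 10 (G/A, transition), 12 (G/C, transversion), 22 (G/C, transversion), 30 (T/C, transition), 31 (G/A, transition), 36 (G/C, transversion), 43 (G/A, transition).
Of the 8 differences, 5 transitions and 3 transversions over 43 sites: P = 5/43 = 0.116279, Q = 3/43 = 0.069767.
d = −0.5·ln(0.697675) − 0.25·ln(0.860466) = −0.5·(-0.360002) − 0.25·(-0.150281) = 0.2176.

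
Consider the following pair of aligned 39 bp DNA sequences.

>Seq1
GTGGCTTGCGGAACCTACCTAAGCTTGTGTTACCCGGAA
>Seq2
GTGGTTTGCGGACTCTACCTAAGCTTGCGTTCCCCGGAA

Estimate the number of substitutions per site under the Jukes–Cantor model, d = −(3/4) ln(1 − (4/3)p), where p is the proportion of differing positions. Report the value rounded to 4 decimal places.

0.1406

The sequences differ at positions 5 (C/T), 13 (A/C), 14 (C/T), 28 (T/C), 32 (A/C).
p = 5/39 = 0.128205.
d = −0.75 · ln(1 − (4/3)·0.128205) = −0.75 · ln(0.829060) = −0.75 · (-0.187463) = 0.1406.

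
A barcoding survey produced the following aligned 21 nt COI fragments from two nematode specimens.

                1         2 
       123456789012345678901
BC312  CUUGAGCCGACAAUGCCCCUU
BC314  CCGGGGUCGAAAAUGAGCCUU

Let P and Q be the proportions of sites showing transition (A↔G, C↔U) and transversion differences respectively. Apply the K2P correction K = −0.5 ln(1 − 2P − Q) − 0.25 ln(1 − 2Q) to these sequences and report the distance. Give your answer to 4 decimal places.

0.4432

Differing sites — 2:U/C (Ti); 3:U/G (Tv); 5:A/G (Ti); 7:C/U (Ti); 11:C/A (Tv); 16:C/A (Tv); 17:C/G (Tv).
Of the 7 differences, 3 transitions and 4 transversions over 21 sites: P = 3/21 = 0.142857, Q = 4/21 = 0.190476.
d = −0.5·ln(0.523810) − 0.25·ln(0.619048) = −0.5·(-0.646626) − 0.25·(-0.479572) = 0.4432.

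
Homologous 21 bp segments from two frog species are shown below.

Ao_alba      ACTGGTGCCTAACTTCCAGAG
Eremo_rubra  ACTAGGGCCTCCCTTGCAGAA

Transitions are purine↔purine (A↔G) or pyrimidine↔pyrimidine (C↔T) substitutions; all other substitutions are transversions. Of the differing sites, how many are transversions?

4

The sequences differ at positions 4 (G/A, transition), 6 (T/G, transversion), 11 (A/C, transversion), 12 (A/C, transversion), 16 (C/G, transversion), 21 (G/A, transition).
Of the 6 differences, 2 transitions and 4 transversions, so the answer is 4.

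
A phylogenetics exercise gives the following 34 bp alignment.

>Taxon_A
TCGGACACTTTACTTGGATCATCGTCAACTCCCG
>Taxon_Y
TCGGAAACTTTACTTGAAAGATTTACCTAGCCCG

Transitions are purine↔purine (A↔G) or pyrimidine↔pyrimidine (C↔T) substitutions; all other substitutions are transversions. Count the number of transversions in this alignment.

The sequences differ at positions 6 (C/A, transversion), 17 (G/A, transition), 19 (T/A, transversion), 20 (C/G, transversion), 23 (C/T, transition), 24 (G/T, transversion), 25 (T/A, transversion), 27 (A/C, transversion), 28 (A/T, transversion), 29 (C/A, transversion), 30 (T/G, transversion).
Of the 11 differences, 2 transitions and 9 transversions, so the answer is 9.

9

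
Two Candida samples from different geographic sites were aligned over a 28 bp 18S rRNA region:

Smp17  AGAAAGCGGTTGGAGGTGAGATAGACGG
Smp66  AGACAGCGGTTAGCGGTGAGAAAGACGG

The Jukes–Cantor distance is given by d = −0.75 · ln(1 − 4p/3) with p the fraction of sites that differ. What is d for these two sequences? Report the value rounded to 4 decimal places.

0.1585

The sequences differ at positions 4 (A/C), 12 (G/A), 14 (A/C), 22 (T/A).
p = 4/28 = 0.142857.
d = −0.75 · ln(1 − (4/3)·0.142857) = −0.75 · ln(0.809524) = −0.75 · (-0.211309) = 0.1585.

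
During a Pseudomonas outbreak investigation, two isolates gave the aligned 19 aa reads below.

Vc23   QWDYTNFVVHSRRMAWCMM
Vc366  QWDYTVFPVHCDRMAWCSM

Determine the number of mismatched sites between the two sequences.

5

The sequences differ at positions 6 (N/V), 8 (V/P), 11 (S/C), 12 (R/D), 18 (M/S).
That gives 5 mismatches out of 19 aligned sites, so the Hamming distance is 5.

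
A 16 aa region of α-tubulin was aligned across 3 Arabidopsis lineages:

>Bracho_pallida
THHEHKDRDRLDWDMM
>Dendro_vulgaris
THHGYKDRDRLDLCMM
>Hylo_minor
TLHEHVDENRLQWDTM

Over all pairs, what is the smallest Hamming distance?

4

Pairwise Hamming distances:
  Bracho_pallida vs Dendro_vulgaris: 4
  Bracho_pallida vs Hylo_minor: 6
  Dendro_vulgaris vs Hylo_minor: 10
The smallest is 4, between Bracho_pallida and Dendro_vulgaris.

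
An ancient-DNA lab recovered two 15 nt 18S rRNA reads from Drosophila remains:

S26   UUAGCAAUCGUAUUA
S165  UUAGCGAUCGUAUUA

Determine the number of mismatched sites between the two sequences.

1

Differing sites — 6:A/G.
That gives 1 mismatch out of 15 aligned sites, so the Hamming distance is 1.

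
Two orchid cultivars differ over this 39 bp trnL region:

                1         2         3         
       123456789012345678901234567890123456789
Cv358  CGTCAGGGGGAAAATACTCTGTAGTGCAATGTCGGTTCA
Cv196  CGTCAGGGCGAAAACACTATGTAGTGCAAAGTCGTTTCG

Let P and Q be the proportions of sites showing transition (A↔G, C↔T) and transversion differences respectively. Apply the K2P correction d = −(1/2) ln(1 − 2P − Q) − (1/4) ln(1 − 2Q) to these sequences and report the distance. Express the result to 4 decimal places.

0.1722

Differing sites — 9:G/C (Tv); 15:T/C (Ti); 19:C/A (Tv); 30:T/A (Tv); 35:G/T (Tv); 39:A/G (Ti).
Of the 6 differences, 2 transitions and 4 transversions over 39 sites: P = 2/39 = 0.051282, Q = 4/39 = 0.102564.
d = −0.5·ln(0.794872) − 0.25·ln(0.794872) = −0.5·(-0.229574) − 0.25·(-0.229574) = 0.1722.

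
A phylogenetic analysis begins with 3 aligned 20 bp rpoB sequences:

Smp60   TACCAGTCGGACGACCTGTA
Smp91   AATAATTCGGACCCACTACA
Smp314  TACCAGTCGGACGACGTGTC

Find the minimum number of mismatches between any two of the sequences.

2

Pairwise Hamming distances:
  Smp60 vs Smp91: 9
  Smp60 vs Smp314: 2
  Smp91 vs Smp314: 11
The smallest is 2, between Smp60 and Smp314.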